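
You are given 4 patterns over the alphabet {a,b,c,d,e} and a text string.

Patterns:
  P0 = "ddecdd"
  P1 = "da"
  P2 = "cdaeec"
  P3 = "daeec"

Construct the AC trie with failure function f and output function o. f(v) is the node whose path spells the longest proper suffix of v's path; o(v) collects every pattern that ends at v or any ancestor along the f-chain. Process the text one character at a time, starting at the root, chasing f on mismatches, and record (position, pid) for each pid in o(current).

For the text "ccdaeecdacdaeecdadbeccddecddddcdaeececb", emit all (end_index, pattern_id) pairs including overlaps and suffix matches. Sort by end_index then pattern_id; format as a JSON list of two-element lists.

Build:
Trie (insert patterns):
  n0 'ε': c→8 d→1
  n1 'd': a→7 d→2
  n2 'dd': e→3
  n3 'dde': c→4
  n4 'ddec': d→5
  n5 'ddecd': d→6
  n6 'ddecdd': ·  [P0 ends]
  n7 'da': e→14  [P1 ends]
  n8 'c': d→9
  n9 'cd': a→10
  n10 'cda': e→11
  n11 'cdae': e→12
  n12 'cdaee': c→13
  n13 'cdaeec': ·  [P2 ends]
  n14 'dae': e→15
  n15 'daee': c→16
  n16 'daeec': ·  [P3 ends]

BFS fail/out derivation:
  n1('d'): parent n0 fail=0; on 'd' 0 → fail=0;  out ∅∪∅=∅
  n8('c'): parent n0 fail=0; on 'c' 0 → fail=0;  out ∅∪∅=∅
  n2('dd'): parent n1 fail=0; on 'd' 0 → fail=1;  out ∅∪∅=∅
  n7('da'): parent n1 fail=0; on 'a' 0 → fail=0;  out {1}∪∅={1}
  n9('cd'): parent n8 fail=0; on 'd' 0 → fail=1;  out ∅∪∅=∅
  n3('dde'): parent n2 fail=1; on 'e' 1→0 → fail=0;  out ∅∪∅=∅
  n10('cda'): parent n9 fail=1; on 'a' 1 → fail=7;  out ∅∪{1}={1}
  n14('dae'): parent n7 fail=0; on 'e' 0 → fail=0;  out ∅∪∅=∅
  n4('ddec'): parent n3 fail=0; on 'c' 0 → fail=8;  out ∅∪∅=∅
  n11('cdae'): parent n10 fail=7; on 'e' 7 → fail=14;  out ∅∪∅=∅
  n15('daee'): parent n14 fail=0; on 'e' 0 → fail=0;  out ∅∪∅=∅
  n5('ddecd'): parent n4 fail=8; on 'd' 8 → fail=9;  out ∅∪∅=∅
  n12('cdaee'): parent n11 fail=14; on 'e' 14 → fail=15;  out ∅∪∅=∅
  n16('daeec'): parent n15 fail=0; on 'c' 0 → fail=8;  out {3}∪∅={3}
  n6('ddecdd'): parent n5 fail=9; on 'd' 9→1 → fail=2;  out {0}∪∅={0}
  n13('cdaeec'): parent n12 fail=15; on 'c' 15 → fail=16;  out {2}∪{3}={2,3}

Run:
pos 0 'c': at 8
pos 1 'c': at 8 ·f
pos 2 'd': at 9
pos 3 'a': at 10  ** P1@[2:3]
pos 4 'e': at 11
pos 5 'e': at 12
pos 6 'c': at 13  ** P2@[1:6],P3@[2:6]
pos 7 'd': at 9 ·f
pos 8 'a': at 10  ** P1@[7:8]
pos 9 'c': at 8 ·f
pos 10 'd': at 9
pos 11 'a': at 10  ** P1@[10:11]
pos 12 'e': at 11
pos 13 'e': at 12
pos 14 'c': at 13  ** P2@[9:14],P3@[10:14]
pos 15 'd': at 9 ·f
pos 16 'a': at 10  ** P1@[15:16]
pos 17 'd': at 1 ·f
pos 18 'b': at 0 ·f
pos 19 'e': at 0
pos 20 'c': at 8
pos 21 'c': at 8 ·f
pos 22 'd': at 9
pos 23 'd': at 2 ·f
pos 24 'e': at 3
pos 25 'c': at 4
pos 26 'd': at 5
pos 27 'd': at 6  ** P0@[22:27]
pos 28 'd': at 2 ·f
pos 29 'd': at 2 ·f
pos 30 'c': at 8 ·f
pos 31 'd': at 9
pos 32 'a': at 10  ** P1@[31:32]
pos 33 'e': at 11
pos 34 'e': at 12
pos 35 'c': at 13  ** P2@[30:35],P3@[31:35]
pos 36 'e': at 0 ·f
pos 37 'c': at 8
pos 38 'b': at 0 ·f

Matches: [[3,1],[6,2],[6,3],[8,1],[11,1],[14,2],[14,3],[16,1],[27,0],[32,1],[35,2],[35,3]]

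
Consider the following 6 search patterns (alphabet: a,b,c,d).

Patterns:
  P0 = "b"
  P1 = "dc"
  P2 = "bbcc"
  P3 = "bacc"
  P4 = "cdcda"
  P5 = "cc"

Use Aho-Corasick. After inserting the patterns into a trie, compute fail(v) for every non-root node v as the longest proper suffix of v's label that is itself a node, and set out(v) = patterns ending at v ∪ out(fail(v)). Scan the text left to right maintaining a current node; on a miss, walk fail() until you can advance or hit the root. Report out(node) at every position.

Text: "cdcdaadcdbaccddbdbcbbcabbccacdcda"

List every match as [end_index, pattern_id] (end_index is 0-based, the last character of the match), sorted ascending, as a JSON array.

Construct AC machine:
Trie nodes:
  n0 'ε': b→1 c→10 d→2
  n1 'b': a→7 b→4  ←P0
  n2 'd': c→3
  n3 'dc': ·  ←P1
  n4 'bb': c→5
  n5 'bbc': c→6
  n6 'bbcc': ·  ←P2
  n7 'ba': c→8
  n8 'bac': c→9
  n9 'bacc': ·  ←P3
  n10 'c': c→15 d→11
  n11 'cd': c→12
  n12 'cdc': d→13
  n13 'cdcd': a→14
  n14 'cdcda': ·  ←P4
  n15 'cc': ·  ←P5

Failure links (BFS by depth):
  n1('b'): parent n0 fail=0; on 'b' 0 → fail=0;  out {0}∪∅={0}
  n2('d'): parent n0 fail=0; on 'd' 0 → fail=0;  out ∅∪∅=∅
  n10('c'): parent n0 fail=0; on 'c' 0 → fail=0;  out ∅∪∅=∅
  n3('dc'): parent n2 fail=0; on 'c' 0 → fail=10;  out {1}∪∅={1}
  n4('bb'): parent n1 fail=0; on 'b' 0 → fail=1;  out ∅∪{0}={0}
  n7('ba'): parent n1 fail=0; on 'a' 0 → fail=0;  out ∅∪∅=∅
  n11('cd'): parent n10 fail=0; on 'd' 0 → fail=2;  out ∅∪∅=∅
  n15('cc'): parent n10 fail=0; on 'c' 0 → fail=10;  out {5}∪∅={5}
  n5('bbc'): parent n4 fail=1; on 'c' 1→0 → fail=10;  out ∅∪∅=∅
  n8('bac'): parent n7 fail=0; on 'c' 0 → fail=10;  out ∅∪∅=∅
  n12('cdc'): parent n11 fail=2; on 'c' 2 → fail=3;  out ∅∪{1}={1}
  n6('bbcc'): parent n5 fail=10; on 'c' 10 → fail=15;  out {2}∪{5}={2,5}
  n9('bacc'): parent n8 fail=10; on 'c' 10 → fail=15;  out {3}∪{5}={3,5}
  n13('cdcd'): parent n12 fail=3; on 'd' 3→10 → fail=11;  out ∅∪∅=∅
  n14('cdcda'): parent n13 fail=11; on 'a' 11→2→0 → fail=0;  out {4}∪∅={4}

Run:
pos 0 'c': at 10
pos 1 'd': at 11
pos 2 'c': at 12  → match P1@[1:2]
pos 3 'd': at 13
pos 4 'a': at 14  → match P4@[0:4]
pos 5 'a': at 0 (via fail)
pos 6 'd': at 2
pos 7 'c': at 3  → match P1@[6:7]
pos 8 'd': at 11 (via fail)
pos 9 'b': at 1 (via fail)  → match P0@[9:9]
pos 10 'a': at 7
pos 11 'c': at 8
pos 12 'c': at 9  → match P3@[9:12],P5@[11:12]
pos 13 'd': at 11 (via fail)
pos 14 'd': at 2 (via fail)
pos 15 'b': at 1 (via fail)  → match P0@[15:15]
pos 16 'd': at 2 (via fail)
pos 17 'b': at 1 (via fail)  → match P0@[17:17]
pos 18 'c': at 10 (via fail)
pos 19 'b': at 1 (via fail)  → match P0@[19:19]
pos 20 'b': at 4  → match P0@[20:20]
pos 21 'c': at 5
pos 22 'a': at 0 (via fail)
pos 23 'b': at 1  → match P0@[23:23]
pos 24 'b': at 4  → match P0@[24:24]
pos 25 'c': at 5
pos 26 'c': at 6  → match P2@[23:26],P5@[25:26]
pos 27 'a': at 0 (via fail)
pos 28 'c': at 10
pos 29 'd': at 11
pos 30 'c': at 12  → match P1@[29:30]
pos 31 'd': at 13
pos 32 'a': at 14  → match P4@[28:32]

Matches: [[2,1],[4,4],[7,1],[9,0],[12,3],[12,5],[15,0],[17,0],[19,0],[20,0],[23,0],[24,0],[26,2],[26,5],[30,1],[32,4]]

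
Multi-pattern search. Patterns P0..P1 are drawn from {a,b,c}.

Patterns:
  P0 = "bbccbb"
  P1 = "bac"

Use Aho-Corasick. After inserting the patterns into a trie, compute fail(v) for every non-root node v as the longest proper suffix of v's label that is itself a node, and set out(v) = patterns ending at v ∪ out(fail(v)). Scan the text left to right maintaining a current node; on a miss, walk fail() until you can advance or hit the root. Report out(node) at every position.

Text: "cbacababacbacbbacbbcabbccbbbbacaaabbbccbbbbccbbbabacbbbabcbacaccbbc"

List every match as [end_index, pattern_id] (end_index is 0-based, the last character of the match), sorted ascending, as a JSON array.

Build automaton:
Trie (insert patterns):
  n0 'ε': b→1
  n1 'b': a→7 b→2
  n2 'bb': c→3
  n3 'bbc': c→4
  n4 'bbcc': b→5
  n5 'bbccb': b→6
  n6 'bbccbb': ·  ←P0
  n7 'ba': c→8
  n8 'bac': ·  ←P1

BFS fail/out derivation:
  fail(1) 'b': from fail(0)=0 chase 'b': 0 ⇒ 0;  out=∅∪out(0)=∅
  fail(2) 'bb': from fail(1)=0 chase 'b': 0 ⇒ 1;  out=∅∪out(1)=∅
  fail(7) 'ba': from fail(1)=0 chase 'a': 0 ⇒ 0;  out=∅∪out(0)=∅
  fail(3) 'bbc': from fail(2)=1 chase 'c': 1→0 ⇒ 0;  out=∅∪out(0)=∅
  fail(8) 'bac': from fail(7)=0 chase 'c': 0 ⇒ 0;  out={1}∪out(0)={1}
  fail(4) 'bbcc': from fail(3)=0 chase 'c': 0 ⇒ 0;  out=∅∪out(0)=∅
  fail(5) 'bbccb': from fail(4)=0 chase 'b': 0 ⇒ 1;  out=∅∪out(1)=∅
  fail(6) 'bbccbb': from fail(5)=1 chase 'b': 1 ⇒ 2;  out={0}∪out(2)={0}

Run:
[0] read 'c'  n0⇒n0
[1] read 'b'  n0⇒n1
[2] read 'a'  n1⇒n7
[3] read 'c'  n7⇒n8  emit P1@[1:3]
[4] read 'a'  n8⇒n0 (via fail)
[5] read 'b'  n0⇒n1
[6] read 'a'  n1⇒n7
[7] read 'b'  n7⇒n1 (via fail)
[8] read 'a'  n1⇒n7
[9] read 'c'  n7⇒n8  emit P1@[7:9]
[10] read 'b'  n8⇒n1 (via fail)
[11] read 'a'  n1⇒n7
[12] read 'c'  n7⇒n8  emit P1@[10:12]
[13] read 'b'  n8⇒n1 (via fail)
[14] read 'b'  n1⇒n2
[15] read 'a'  n2⇒n7 (via fail)
[16] read 'c'  n7⇒n8  emit P1@[14:16]
[17] read 'b'  n8⇒n1 (via fail)
[18] read 'b'  n1⇒n2
[19] read 'c'  n2⇒n3
[20] read 'a'  n3⇒n0 (via fail)
[21] read 'b'  n0⇒n1
[22] read 'b'  n1⇒n2
[23] read 'c'  n2⇒n3
[24] read 'c'  n3⇒n4
[25] read 'b'  n4⇒n5
[26] read 'b'  n5⇒n6  emit P0@[21:26]
[27] read 'b'  n6⇒n2 (via fail)
[28] read 'b'  n2⇒n2 (via fail)
[29] read 'a'  n2⇒n7 (via fail)
[30] read 'c'  n7⇒n8  emit P1@[28:30]
[31] read 'a'  n8⇒n0 (via fail)
[32] read 'a'  n0⇒n0
[33] read 'a'  n0⇒n0
[34] read 'b'  n0⇒n1
[35] read 'b'  n1⇒n2
[36] read 'b'  n2⇒n2 (via fail)
[37] read 'c'  n2⇒n3
[38] read 'c'  n3⇒n4
[39] read 'b'  n4⇒n5
[40] read 'b'  n5⇒n6  emit P0@[35:40]
[41] read 'b'  n6⇒n2 (via fail)
[42] read 'b'  n2⇒n2 (via fail)
[43] read 'c'  n2⇒n3
[44] read 'c'  n3⇒n4
[45] read 'b'  n4⇒n5
[46] read 'b'  n5⇒n6  emit P0@[41:46]
[47] read 'b'  n6⇒n2 (via fail)
[48] read 'a'  n2⇒n7 (via fail)
[49] read 'b'  n7⇒n1 (via fail)
[50] read 'a'  n1⇒n7
[51] read 'c'  n7⇒n8  emit P1@[49:51]
[52] read 'b'  n8⇒n1 (via fail)
[53] read 'b'  n1⇒n2
[54] read 'b'  n2⇒n2 (via fail)
[55] read 'a'  n2⇒n7 (via fail)
[56] read 'b'  n7⇒n1 (via fail)
[57] read 'c'  n1⇒n0 (via fail)
[58] read 'b'  n0⇒n1
[59] read 'a'  n1⇒n7
[60] read 'c'  n7⇒n8  emit P1@[58:60]
[61] read 'a'  n8⇒n0 (via fail)
[62] read 'c'  n0⇒n0
[63] read 'c'  n0⇒n0
[64] read 'b'  n0⇒n1
[65] read 'b'  n1⇒n2
[66] read 'c'  n2⇒n3

Result: [[3,1],[9,1],[12,1],[16,1],[26,0],[30,1],[40,0],[46,0],[51,1],[60,1]]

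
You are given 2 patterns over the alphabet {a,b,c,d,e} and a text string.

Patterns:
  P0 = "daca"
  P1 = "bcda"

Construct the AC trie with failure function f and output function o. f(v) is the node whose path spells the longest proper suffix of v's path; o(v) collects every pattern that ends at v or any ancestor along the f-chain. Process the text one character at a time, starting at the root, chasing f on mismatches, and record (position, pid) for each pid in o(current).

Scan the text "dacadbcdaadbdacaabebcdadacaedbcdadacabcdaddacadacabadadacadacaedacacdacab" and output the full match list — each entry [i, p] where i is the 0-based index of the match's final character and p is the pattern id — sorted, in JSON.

Build:
Trie nodes:
  n0 'ε': b→5 d→1
  n1 'd': a→2
  n2 'da': c→3
  n3 'dac': a→4
  n4 'daca': ·  [P0 ends]
  n5 'b': c→6
  n6 'bc': d→7
  n7 'bcd': a→8
  n8 'bcda': ·  [P1 ends]

Failure links (BFS by depth):
  n1('d'): parent n0 fail=0; on 'd' 0 → fail=0;  out ∅∪∅=∅
  n5('b'): parent n0 fail=0; on 'b' 0 → fail=0;  out ∅∪∅=∅
  n2('da'): parent n1 fail=0; on 'a' 0 → fail=0;  out ∅∪∅=∅
  n6('bc'): parent n5 fail=0; on 'c' 0 → fail=0;  out ∅∪∅=∅
  n3('dac'): parent n2 fail=0; on 'c' 0 → fail=0;  out ∅∪∅=∅
  n7('bcd'): parent n6 fail=0; on 'd' 0 → fail=1;  out ∅∪∅=∅
  n4('daca'): parent n3 fail=0; on 'a' 0 → fail=0;  out {0}∪∅={0}
  n8('bcda'): parent n7 fail=1; on 'a' 1 → fail=2;  out {1}∪∅={1}

Text stream:
pos 0 'd': at 1
pos 1 'a': at 2
pos 2 'c': at 3
pos 3 'a': at 4  → match P0@[0:3]
pos 4 'd': at 1 (fail-walked)
pos 5 'b': at 5 (fail-walked)
pos 6 'c': at 6
pos 7 'd': at 7
pos 8 'a': at 8  → match P1@[5:8]
pos 9 'a': at 0 (fail-walked)
pos 10 'd': at 1
pos 11 'b': at 5 (fail-walked)
pos 12 'd': at 1 (fail-walked)
pos 13 'a': at 2
pos 14 'c': at 3
pos 15 'a': at 4  → match P0@[12:15]
pos 16 'a': at 0 (fail-walked)
pos 17 'b': at 5
pos 18 'e': at 0 (fail-walked)
pos 19 'b': at 5
pos 20 'c': at 6
pos 21 'd': at 7
pos 22 'a': at 8  → match P1@[19:22]
pos 23 'd': at 1 (fail-walked)
pos 24 'a': at 2
pos 25 'c': at 3
pos 26 'a': at 4  → match P0@[23:26]
pos 27 'e': at 0 (fail-walked)
pos 28 'd': at 1
pos 29 'b': at 5 (fail-walked)
pos 30 'c': at 6
pos 31 'd': at 7
pos 32 'a': at 8  → match P1@[29:32]
pos 33 'd': at 1 (fail-walked)
pos 34 'a': at 2
pos 35 'c': at 3
pos 36 'a': at 4  → match P0@[33:36]
pos 37 'b': at 5 (fail-walked)
pos 38 'c': at 6
pos 39 'd': at 7
pos 40 'a': at 8  → match P1@[37:40]
pos 41 'd': at 1 (fail-walked)
pos 42 'd': at 1 (fail-walked)
pos 43 'a': at 2
pos 44 'c': at 3
pos 45 'a': at 4  → match P0@[42:45]
pos 46 'd': at 1 (fail-walked)
pos 47 'a': at 2
pos 48 'c': at 3
pos 49 'a': at 4  → match P0@[46:49]
pos 50 'b': at 5 (fail-walked)
pos 51 'a': at 0 (fail-walked)
pos 52 'd': at 1
pos 53 'a': at 2
pos 54 'd': at 1 (fail-walked)
pos 55 'a': at 2
pos 56 'c': at 3
pos 57 'a': at 4  → match P0@[54:57]
pos 58 'd': at 1 (fail-walked)
pos 59 'a': at 2
pos 60 'c': at 3
pos 61 'a': at 4  → match P0@[58:61]
pos 62 'e': at 0 (fail-walked)
pos 63 'd': at 1
pos 64 'a': at 2
pos 65 'c': at 3
pos 66 'a': at 4  → match P0@[63:66]
pos 67 'c': at 0 (fail-walked)
pos 68 'd': at 1
pos 69 'a': at 2
pos 70 'c': at 3
pos 71 'a': at 4  → match P0@[68:71]
pos 72 'b': at 5 (fail-walked)

Matches: [[3,0],[8,1],[15,0],[22,1],[26,0],[32,1],[36,0],[40,1],[45,0],[49,0],[57,0],[61,0],[66,0],[71,0]]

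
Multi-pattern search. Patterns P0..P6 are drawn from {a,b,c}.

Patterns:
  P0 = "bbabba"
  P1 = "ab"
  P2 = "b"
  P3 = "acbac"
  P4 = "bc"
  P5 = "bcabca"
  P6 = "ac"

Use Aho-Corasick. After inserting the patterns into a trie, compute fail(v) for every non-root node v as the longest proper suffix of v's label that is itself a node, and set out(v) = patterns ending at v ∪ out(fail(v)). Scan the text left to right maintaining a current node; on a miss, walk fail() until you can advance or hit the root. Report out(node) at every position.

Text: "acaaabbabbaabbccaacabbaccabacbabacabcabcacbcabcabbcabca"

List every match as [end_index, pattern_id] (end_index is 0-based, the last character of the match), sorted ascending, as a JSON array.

Build automaton:
Trie nodes:
  n0 'ε': a→7 b→1
  n1 'b': b→2 c→13  ←P2
  n2 'bb': a→3
  n3 'bba': b→4
  n4 'bbab': b→5
  n5 'bbabb': a→6
  n6 'bbabba': ·  ←P0
  n7 'a': b→8 c→9
  n8 'ab': ·  ←P1
  n9 'ac': b→10  ←P6
  n10 'acb': a→11
  n11 'acba': c→12
  n12 'acbac': ·  ←P3
  n13 'bc': a→14  ←P4
  n14 'bca': b→15
  n15 'bcab': c→16
  n16 'bcabc': a→17
  n17 'bcabca': ·  ←P5

BFS fail/out derivation:
  fail(1) 'b': from fail(0)=0 chase 'b': 0 ⇒ 0;  out={2}∪out(0)={2}
  fail(7) 'a': from fail(0)=0 chase 'a': 0 ⇒ 0;  out=∅∪out(0)=∅
  fail(2) 'bb': from fail(1)=0 chase 'b': 0 ⇒ 1;  out=∅∪out(1)={2}
  fail(8) 'ab': from fail(7)=0 chase 'b': 0 ⇒ 1;  out={1}∪out(1)={1,2}
  fail(9) 'ac': from fail(7)=0 chase 'c': 0 ⇒ 0;  out={6}∪out(0)={6}
  fail(13) 'bc': from fail(1)=0 chase 'c': 0 ⇒ 0;  out={4}∪out(0)={4}
  fail(3) 'bba': from fail(2)=1 chase 'a': 1→0 ⇒ 7;  out=∅∪out(7)=∅
  fail(10) 'acb': from fail(9)=0 chase 'b': 0 ⇒ 1;  out=∅∪out(1)={2}
  fail(14) 'bca': from fail(13)=0 chase 'a': 0 ⇒ 7;  out=∅∪out(7)=∅
  fail(4) 'bbab': from fail(3)=7 chase 'b': 7 ⇒ 8;  out=∅∪out(8)={1,2}
  fail(11) 'acba': from fail(10)=1 chase 'a': 1→0 ⇒ 7;  out=∅∪out(7)=∅
  fail(15) 'bcab': from fail(14)=7 chase 'b': 7 ⇒ 8;  out=∅∪out(8)={1,2}
  fail(5) 'bbabb': from fail(4)=8 chase 'b': 8→1 ⇒ 2;  out=∅∪out(2)={2}
  fail(12) 'acbac': from fail(11)=7 chase 'c': 7 ⇒ 9;  out={3}∪out(9)={3,6}
  fail(16) 'bcabc': from fail(15)=8 chase 'c': 8→1 ⇒ 13;  out=∅∪out(13)={4}
  fail(6) 'bbabba': from fail(5)=2 chase 'a': 2 ⇒ 3;  out={0}∪out(3)={0}
  fail(17) 'bcabca': from fail(16)=13 chase 'a': 13 ⇒ 14;  out={5}∪out(14)={5}

Scan:
pos 0 'a': at 7
pos 1 'c': at 9  → match P6@[0:1]
pos 2 'a': at 7 ·f
pos 3 'a': at 7 ·f
pos 4 'a': at 7 ·f
pos 5 'b': at 8  → match P1@[4:5],P2@[5:5]
pos 6 'b': at 2 ·f  → match P2@[6:6]
pos 7 'a': at 3
pos 8 'b': at 4  → match P1@[7:8],P2@[8:8]
pos 9 'b': at 5  → match P2@[9:9]
pos 10 'a': at 6  → match P0@[5:10]
pos 11 'a': at 7 ·f
pos 12 'b': at 8  → match P1@[11:12],P2@[12:12]
pos 13 'b': at 2 ·f  → match P2@[13:13]
pos 14 'c': at 13 ·f  → match P4@[13:14]
pos 15 'c': at 0 ·f
pos 16 'a': at 7
pos 17 'a': at 7 ·f
pos 18 'c': at 9  → match P6@[17:18]
pos 19 'a': at 7 ·f
pos 20 'b': at 8  → match P1@[19:20],P2@[20:20]
pos 21 'b': at 2 ·f  → match P2@[21:21]
pos 22 'a': at 3
pos 23 'c': at 9 ·f  → match P6@[22:23]
pos 24 'c': at 0 ·f
pos 25 'a': at 7
pos 26 'b': at 8  → match P1@[25:26],P2@[26:26]
pos 27 'a': at 7 ·f
pos 28 'c': at 9  → match P6@[27:28]
pos 29 'b': at 10  → match P2@[29:29]
pos 30 'a': at 11
pos 31 'b': at 8 ·f  → match P1@[30:31],P2@[31:31]
pos 32 'a': at 7 ·f
pos 33 'c': at 9  → match P6@[32:33]
pos 34 'a': at 7 ·f
pos 35 'b': at 8  → match P1@[34:35],P2@[35:35]
pos 36 'c': at 13 ·f  → match P4@[35:36]
pos 37 'a': at 14
pos 38 'b': at 15  → match P1@[37:38],P2@[38:38]
pos 39 'c': at 16  → match P4@[38:39]
pos 40 'a': at 17  → match P5@[35:40]
pos 41 'c': at 9 ·f  → match P6@[40:41]
pos 42 'b': at 10  → match P2@[42:42]
pos 43 'c': at 13 ·f  → match P4@[42:43]
pos 44 'a': at 14
pos 45 'b': at 15  → match P1@[44:45],P2@[45:45]
pos 46 'c': at 16  → match P4@[45:46]
pos 47 'a': at 17  → match P5@[42:47]
pos 48 'b': at 15 ·f  → match P1@[47:48],P2@[48:48]
pos 49 'b': at 2 ·f  → match P2@[49:49]
pos 50 'c': at 13 ·f  → match P4@[49:50]
pos 51 'a': at 14
pos 52 'b': at 15  → match P1@[51:52],P2@[52:52]
pos 53 'c': at 16  → match P4@[52:53]
pos 54 'a': at 17  → match P5@[49:54]

All matches (sorted): [[1,6],[5,1],[5,2],[6,2],[8,1],[8,2],[9,2],[10,0],[12,1],[12,2],[13,2],[14,4],[18,6],[20,1],[20,2],[21,2],[23,6],[26,1],[26,2],[28,6],[29,2],[31,1],[31,2],[33,6],[35,1],[35,2],[36,4],[38,1],[38,2],[39,4],[40,5],[41,6],[42,2],[43,4],[45,1],[45,2],[46,4],[47,5],[48,1],[48,2],[49,2],[50,4],[52,1],[52,2],[53,4],[54,5]]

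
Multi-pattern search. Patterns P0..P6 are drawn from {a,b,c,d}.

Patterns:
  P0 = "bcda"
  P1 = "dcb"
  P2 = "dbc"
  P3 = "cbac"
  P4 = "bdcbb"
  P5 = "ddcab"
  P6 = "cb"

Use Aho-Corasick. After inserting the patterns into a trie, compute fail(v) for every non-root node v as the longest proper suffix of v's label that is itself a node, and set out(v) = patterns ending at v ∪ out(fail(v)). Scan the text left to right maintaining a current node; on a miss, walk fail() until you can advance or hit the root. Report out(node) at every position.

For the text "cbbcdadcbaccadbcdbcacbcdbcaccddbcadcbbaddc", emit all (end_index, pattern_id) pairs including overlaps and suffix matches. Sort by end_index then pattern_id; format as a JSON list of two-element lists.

Build:
Trie (insert patterns):
  n0 'ε': b→1 c→10 d→5
  n1 'b': c→2 d→14
  n2 'bc': d→3
  n3 'bcd': a→4
  n4 'bcda': ·  [P0 ends]
  n5 'd': b→8 c→6 d→18
  n6 'dc': b→7
  n7 'dcb': ·  [P1 ends]
  n8 'db': c→9
  n9 'dbc': ·  [P2 ends]
  n10 'c': b→11
  n11 'cb': a→12  [P6 ends]
  n12 'cba': c→13
  n13 'cbac': ·  [P3 ends]
  n14 'bd': c→15
  n15 'bdc': b→16
  n16 'bdcb': b→17
  n17 'bdcbb': ·  [P4 ends]
  n18 'dd': c→19
  n19 'ddc': a→20
  n20 'ddca': b→21
  n21 'ddcab': ·  [P5 ends]

Failure links (BFS by depth):
  fail(1) 'b': from fail(0)=0 chase 'b': 0 ⇒ 0;  out=∅∪out(0)=∅
  fail(5) 'd': from fail(0)=0 chase 'd': 0 ⇒ 0;  out=∅∪out(0)=∅
  fail(10) 'c': from fail(0)=0 chase 'c': 0 ⇒ 0;  out=∅∪out(0)=∅
  fail(2) 'bc': from fail(1)=0 chase 'c': 0 ⇒ 10;  out=∅∪out(10)=∅
  fail(6) 'dc': from fail(5)=0 chase 'c': 0 ⇒ 10;  out=∅∪out(10)=∅
  fail(8) 'db': from fail(5)=0 chase 'b': 0 ⇒ 1;  out=∅∪out(1)=∅
  fail(11) 'cb': from fail(10)=0 chase 'b': 0 ⇒ 1;  out={6}∪out(1)={6}
  fail(14) 'bd': from fail(1)=0 chase 'd': 0 ⇒ 5;  out=∅∪out(5)=∅
  fail(18) 'dd': from fail(5)=0 chase 'd': 0 ⇒ 5;  out=∅∪out(5)=∅
  fail(3) 'bcd': from fail(2)=10 chase 'd': 10→0 ⇒ 5;  out=∅∪out(5)=∅
  fail(7) 'dcb': from fail(6)=10 chase 'b': 10 ⇒ 11;  out={1}∪out(11)={1,6}
  fail(9) 'dbc': from fail(8)=1 chase 'c': 1 ⇒ 2;  out={2}∪out(2)={2}
  fail(12) 'cba': from fail(11)=1 chase 'a': 1→0 ⇒ 0;  out=∅∪out(0)=∅
  fail(15) 'bdc': from fail(14)=5 chase 'c': 5 ⇒ 6;  out=∅∪out(6)=∅
  fail(19) 'ddc': from fail(18)=5 chase 'c': 5 ⇒ 6;  out=∅∪out(6)=∅
  fail(4) 'bcda': from fail(3)=5 chase 'a': 5→0 ⇒ 0;  out={0}∪out(0)={0}
  fail(13) 'cbac': from fail(12)=0 chase 'c': 0 ⇒ 10;  out={3}∪out(10)={3}
  fail(16) 'bdcb': from fail(15)=6 chase 'b': 6 ⇒ 7;  out=∅∪out(7)={1,6}
  fail(20) 'ddca': from fail(19)=6 chase 'a': 6→10→0 ⇒ 0;  out=∅∪out(0)=∅
  fail(17) 'bdcbb': from fail(16)=7 chase 'b': 7→11→1→0 ⇒ 1;  out={4}∪out(1)={4}
  fail(21) 'ddcab': from fail(20)=0 chase 'b': 0 ⇒ 1;  out={5}∪out(1)={5}

Scan:
[0] read 'c'  n0⇒n10
[1] read 'b'  n10⇒n11  ** P6@[0:1]
[2] read 'b'  n11⇒n1 (fail-walked)
[3] read 'c'  n1⇒n2
[4] read 'd'  n2⇒n3
[5] read 'a'  n3⇒n4  ** P0@[2:5]
[6] read 'd'  n4⇒n5 (fail-walked)
[7] read 'c'  n5⇒n6
[8] read 'b'  n6⇒n7  ** P1@[6:8],P6@[7:8]
[9] read 'a'  n7⇒n12 (fail-walked)
[10] read 'c'  n12⇒n13  ** P3@[7:10]
[11] read 'c'  n13⇒n10 (fail-walked)
[12] read 'a'  n10⇒n0 (fail-walked)
[13] read 'd'  n0⇒n5
[14] read 'b'  n5⇒n8
[15] read 'c'  n8⇒n9  ** P2@[13:15]
[16] read 'd'  n9⇒n3 (fail-walked)
[17] read 'b'  n3⇒n8 (fail-walked)
[18] read 'c'  n8⇒n9  ** P2@[16:18]
[19] read 'a'  n9⇒n0 (fail-walked)
[20] read 'c'  n0⇒n10
[21] read 'b'  n10⇒n11  ** P6@[20:21]
[22] read 'c'  n11⇒n2 (fail-walked)
[23] read 'd'  n2⇒n3
[24] read 'b'  n3⇒n8 (fail-walked)
[25] read 'c'  n8⇒n9  ** P2@[23:25]
[26] read 'a'  n9⇒n0 (fail-walked)
[27] read 'c'  n0⇒n10
[28] read 'c'  n10⇒n10 (fail-walked)
[29] read 'd'  n10⇒n5 (fail-walked)
[30] read 'd'  n5⇒n18
[31] read 'b'  n18⇒n8 (fail-walked)
[32] read 'c'  n8⇒n9  ** P2@[30:32]
[33] read 'a'  n9⇒n0 (fail-walked)
[34] read 'd'  n0⇒n5
[35] read 'c'  n5⇒n6
[36] read 'b'  n6⇒n7  ** P1@[34:36],P6@[35:36]
[37] read 'b'  n7⇒n1 (fail-walked)
[38] read 'a'  n1⇒n0 (fail-walked)
[39] read 'd'  n0⇒n5
[40] read 'd'  n5⇒n18
[41] read 'c'  n18⇒n19

Result: [[1,6],[5,0],[8,1],[8,6],[10,3],[15,2],[18,2],[21,6],[25,2],[32,2],[36,1],[36,6]]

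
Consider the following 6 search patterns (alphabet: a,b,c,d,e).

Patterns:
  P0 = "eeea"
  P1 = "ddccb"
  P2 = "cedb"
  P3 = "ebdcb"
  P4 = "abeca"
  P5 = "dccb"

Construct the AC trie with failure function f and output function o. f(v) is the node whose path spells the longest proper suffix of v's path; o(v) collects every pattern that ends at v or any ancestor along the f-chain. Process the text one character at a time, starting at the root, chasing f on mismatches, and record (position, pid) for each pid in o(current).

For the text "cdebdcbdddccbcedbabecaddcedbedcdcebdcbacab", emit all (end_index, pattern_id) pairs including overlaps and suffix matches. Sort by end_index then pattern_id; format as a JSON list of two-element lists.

Construct AC machine:
Trie (insert patterns):
  0='ε' goto a→18 c→10 d→5 e→1
  1='e' goto b→14 e→2
  2='ee' goto e→3
  3='eee' goto a→4
  4='eeea' goto ·  [P0 ends]
  5='d' goto c→23 d→6
  6='dd' goto c→7
  7='ddc' goto c→8
  8='ddcc' goto b→9
  9='ddccb' goto ·  [P1 ends]
  10='c' goto e→11
  11='ce' goto d→12
  12='ced' goto b→13
  13='cedb' goto ·  [P2 ends]
  14='eb' goto d→15
  15='ebd' goto c→16
  16='ebdc' goto b→17
  17='ebdcb' goto ·  [P3 ends]
  18='a' goto b→19
  19='ab' goto e→20
  20='abe' goto c→21
  21='abec' goto a→22
  22='abeca' goto ·  [P4 ends]
  23='dc' goto c→24
  24='dcc' goto b→25
  25='dccb' goto ·  [P5 ends]

Failure links (BFS by depth):
  fail(1) 'e': from fail(0)=0 chase 'e': 0 ⇒ 0;  out=∅∪out(0)=∅
  fail(5) 'd': from fail(0)=0 chase 'd': 0 ⇒ 0;  out=∅∪out(0)=∅
  fail(10) 'c': from fail(0)=0 chase 'c': 0 ⇒ 0;  out=∅∪out(0)=∅
  fail(18) 'a': from fail(0)=0 chase 'a': 0 ⇒ 0;  out=∅∪out(0)=∅
  fail(2) 'ee': from fail(1)=0 chase 'e': 0 ⇒ 1;  out=∅∪out(1)=∅
  fail(6) 'dd': from fail(5)=0 chase 'd': 0 ⇒ 5;  out=∅∪out(5)=∅
  fail(11) 'ce': from fail(10)=0 chase 'e': 0 ⇒ 1;  out=∅∪out(1)=∅
  fail(14) 'eb': from fail(1)=0 chase 'b': 0 ⇒ 0;  out=∅∪out(0)=∅
  fail(19) 'ab': from fail(18)=0 chase 'b': 0 ⇒ 0;  out=∅∪out(0)=∅
  fail(23) 'dc': from fail(5)=0 chase 'c': 0 ⇒ 10;  out=∅∪out(10)=∅
  fail(3) 'eee': from fail(2)=1 chase 'e': 1 ⇒ 2;  out=∅∪out(2)=∅
  fail(7) 'ddc': from fail(6)=5 chase 'c': 5 ⇒ 23;  out=∅∪out(23)=∅
  fail(12) 'ced': from fail(11)=1 chase 'd': 1→0 ⇒ 5;  out=∅∪out(5)=∅
  fail(15) 'ebd': from fail(14)=0 chase 'd': 0 ⇒ 5;  out=∅∪out(5)=∅
  fail(20) 'abe': from fail(19)=0 chase 'e': 0 ⇒ 1;  out=∅∪out(1)=∅
  fail(24) 'dcc': from fail(23)=10 chase 'c': 10→0 ⇒ 10;  out=∅∪out(10)=∅
  fail(4) 'eeea': from fail(3)=2 chase 'a': 2→1→0 ⇒ 18;  out={0}∪out(18)={0}
  fail(8) 'ddcc': from fail(7)=23 chase 'c': 23 ⇒ 24;  out=∅∪out(24)=∅
  fail(13) 'cedb': from fail(12)=5 chase 'b': 5→0 ⇒ 0;  out={2}∪out(0)={2}
  fail(16) 'ebdc': from fail(15)=5 chase 'c': 5 ⇒ 23;  out=∅∪out(23)=∅
  fail(21) 'abec': from fail(20)=1 chase 'c': 1→0 ⇒ 10;  out=∅∪out(10)=∅
  fail(25) 'dccb': from fail(24)=10 chase 'b': 10→0 ⇒ 0;  out={5}∪out(0)={5}
  fail(9) 'ddccb': from fail(8)=24 chase 'b': 24 ⇒ 25;  out={1}∪out(25)={1,5}
  fail(17) 'ebdcb': from fail(16)=23 chase 'b': 23→10→0 ⇒ 0;  out={3}∪out(0)={3}
  fail(22) 'abeca': from fail(21)=10 chase 'a': 10→0 ⇒ 18;  out={4}∪out(18)={4}

Text stream:
pos 0 'c': at 10
pos 1 'd': at 5 (fail-walked)
pos 2 'e': at 1 (fail-walked)
pos 3 'b': at 14
pos 4 'd': at 15
pos 5 'c': at 16
pos 6 'b': at 17  emit P3@[2:6]
pos 7 'd': at 5 (fail-walked)
pos 8 'd': at 6
pos 9 'd': at 6 (fail-walked)
pos 10 'c': at 7
pos 11 'c': at 8
pos 12 'b': at 9  emit P1@[8:12],P5@[9:12]
pos 13 'c': at 10 (fail-walked)
pos 14 'e': at 11
pos 15 'd': at 12
pos 16 'b': at 13  emit P2@[13:16]
pos 17 'a': at 18 (fail-walked)
pos 18 'b': at 19
pos 19 'e': at 20
pos 20 'c': at 21
pos 21 'a': at 22  emit P4@[17:21]
pos 22 'd': at 5 (fail-walked)
pos 23 'd': at 6
pos 24 'c': at 7
pos 25 'e': at 11 (fail-walked)
pos 26 'd': at 12
pos 27 'b': at 13  emit P2@[24:27]
pos 28 'e': at 1 (fail-walked)
pos 29 'd': at 5 (fail-walked)
pos 30 'c': at 23
pos 31 'd': at 5 (fail-walked)
pos 32 'c': at 23
pos 33 'e': at 11 (fail-walked)
pos 34 'b': at 14 (fail-walked)
pos 35 'd': at 15
pos 36 'c': at 16
pos 37 'b': at 17  emit P3@[33:37]
pos 38 'a': at 18 (fail-walked)
pos 39 'c': at 10 (fail-walked)
pos 40 'a': at 18 (fail-walked)
pos 41 'b': at 19

Result: [[6,3],[12,1],[12,5],[16,2],[21,4],[27,2],[37,3]]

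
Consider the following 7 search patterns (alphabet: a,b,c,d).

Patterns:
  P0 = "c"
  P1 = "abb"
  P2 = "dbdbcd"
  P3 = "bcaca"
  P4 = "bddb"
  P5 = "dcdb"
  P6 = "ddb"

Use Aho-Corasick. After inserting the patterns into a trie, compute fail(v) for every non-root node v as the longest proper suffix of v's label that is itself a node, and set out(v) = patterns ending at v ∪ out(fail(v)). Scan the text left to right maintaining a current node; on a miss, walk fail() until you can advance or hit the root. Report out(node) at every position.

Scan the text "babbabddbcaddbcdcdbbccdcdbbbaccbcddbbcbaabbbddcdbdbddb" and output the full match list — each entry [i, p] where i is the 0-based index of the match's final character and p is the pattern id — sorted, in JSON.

Build:
Trie nodes:
  n0 'ε': a→2 b→11 c→1 d→5
  n1 'c': ·  ←P0
  n2 'a': b→3
  n3 'ab': b→4
  n4 'abb': ·  ←P1
  n5 'd': b→6 c→19 d→22
  n6 'db': d→7
  n7 'dbd': b→8
  n8 'dbdb': c→9
  n9 'dbdbc': d→10
  n10 'dbdbcd': ·  ←P2
  n11 'b': c→12 d→16
  n12 'bc': a→13
  n13 'bca': c→14
  n14 'bcac': a→15
  n15 'bcaca': ·  ←P3
  n16 'bd': d→17
  n17 'bdd': b→18
  n18 'bddb': ·  ←P4
  n19 'dc': d→20
  n20 'dcd': b→21
  n21 'dcdb': ·  ←P5
  n22 'dd': b→23
  n23 'ddb': ·  ←P6

Failure links (BFS by depth):
  fail(1) 'c': from fail(0)=0 chase 'c': 0 ⇒ 0;  out={0}∪out(0)={0}
  fail(2) 'a': from fail(0)=0 chase 'a': 0 ⇒ 0;  out=∅∪out(0)=∅
  fail(5) 'd': from fail(0)=0 chase 'd': 0 ⇒ 0;  out=∅∪out(0)=∅
  fail(11) 'b': from fail(0)=0 chase 'b': 0 ⇒ 0;  out=∅∪out(0)=∅
  fail(3) 'ab': from fail(2)=0 chase 'b': 0 ⇒ 11;  out=∅∪out(11)=∅
  fail(6) 'db': from fail(5)=0 chase 'b': 0 ⇒ 11;  out=∅∪out(11)=∅
  fail(12) 'bc': from fail(11)=0 chase 'c': 0 ⇒ 1;  out=∅∪out(1)={0}
  fail(16) 'bd': from fail(11)=0 chase 'd': 0 ⇒ 5;  out=∅∪out(5)=∅
  fail(19) 'dc': from fail(5)=0 chase 'c': 0 ⇒ 1;  out=∅∪out(1)={0}
  fail(22) 'dd': from fail(5)=0 chase 'd': 0 ⇒ 5;  out=∅∪out(5)=∅
  fail(4) 'abb': from fail(3)=11 chase 'b': 11→0 ⇒ 11;  out={1}∪out(11)={1}
  fail(7) 'dbd': from fail(6)=11 chase 'd': 11 ⇒ 16;  out=∅∪out(16)=∅
  fail(13) 'bca': from fail(12)=1 chase 'a': 1→0 ⇒ 2;  out=∅∪out(2)=∅
  fail(17) 'bdd': from fail(16)=5 chase 'd': 5 ⇒ 22;  out=∅∪out(22)=∅
  fail(20) 'dcd': from fail(19)=1 chase 'd': 1→0 ⇒ 5;  out=∅∪out(5)=∅
  fail(23) 'ddb': from fail(22)=5 chase 'b': 5 ⇒ 6;  out={6}∪out(6)={6}
  fail(8) 'dbdb': from fail(7)=16 chase 'b': 16→5 ⇒ 6;  out=∅∪out(6)=∅
  fail(14) 'bcac': from fail(13)=2 chase 'c': 2→0 ⇒ 1;  out=∅∪out(1)={0}
  fail(18) 'bddb': from fail(17)=22 chase 'b': 22 ⇒ 23;  out={4}∪out(23)={4,6}
  fail(21) 'dcdb': from fail(20)=5 chase 'b': 5 ⇒ 6;  out={5}∪out(6)={5}
  fail(9) 'dbdbc': from fail(8)=6 chase 'c': 6→11 ⇒ 12;  out=∅∪out(12)={0}
  fail(15) 'bcaca': from fail(14)=1 chase 'a': 1→0 ⇒ 2;  out={3}∪out(2)={3}
  fail(10) 'dbdbcd': from fail(9)=12 chase 'd': 12→1→0 ⇒ 5;  out={2}∪out(5)={2}

Run:
[0] read 'b'  n0⇒n11
[1] read 'a'  n11⇒n2 ·f
[2] read 'b'  n2⇒n3
[3] read 'b'  n3⇒n4  → match P1@[1:3]
[4] read 'a'  n4⇒n2 ·f
[5] read 'b'  n2⇒n3
[6] read 'd'  n3⇒n16 ·f
[7] read 'd'  n16⇒n17
[8] read 'b'  n17⇒n18  → match P4@[5:8],P6@[6:8]
[9] read 'c'  n18⇒n12 ·f  → match P0@[9:9]
[10] read 'a'  n12⇒n13
[11] read 'd'  n13⇒n5 ·f
[12] read 'd'  n5⇒n22
[13] read 'b'  n22⇒n23  → match P6@[11:13]
[14] read 'c'  n23⇒n12 ·f  → match P0@[14:14]
[15] read 'd'  n12⇒n5 ·f
[16] read 'c'  n5⇒n19  → match P0@[16:16]
[17] read 'd'  n19⇒n20
[18] read 'b'  n20⇒n21  → match P5@[15:18]
[19] read 'b'  n21⇒n11 ·f
[20] read 'c'  n11⇒n12  → match P0@[20:20]
[21] read 'c'  n12⇒n1 ·f  → match P0@[21:21]
[22] read 'd'  n1⇒n5 ·f
[23] read 'c'  n5⇒n19  → match P0@[23:23]
[24] read 'd'  n19⇒n20
[25] read 'b'  n20⇒n21  → match P5@[22:25]
[26] read 'b'  n21⇒n11 ·f
[27] read 'b'  n11⇒n11 ·f
[28] read 'a'  n11⇒n2 ·f
[29] read 'c'  n2⇒n1 ·f  → match P0@[29:29]
[30] read 'c'  n1⇒n1 ·f  → match P0@[30:30]
[31] read 'b'  n1⇒n11 ·f
[32] read 'c'  n11⇒n12  → match P0@[32:32]
[33] read 'd'  n12⇒n5 ·f
[34] read 'd'  n5⇒n22
[35] read 'b'  n22⇒n23  → match P6@[33:35]
[36] read 'b'  n23⇒n11 ·f
[37] read 'c'  n11⇒n12  → match P0@[37:37]
[38] read 'b'  n12⇒n11 ·f
[39] read 'a'  n11⇒n2 ·f
[40] read 'a'  n2⇒n2 ·f
[41] read 'b'  n2⇒n3
[42] read 'b'  n3⇒n4  → match P1@[40:42]
[43] read 'b'  n4⇒n11 ·f
[44] read 'd'  n11⇒n16
[45] read 'd'  n16⇒n17
[46] read 'c'  n17⇒n19 ·f  → match P0@[46:46]
[47] read 'd'  n19⇒n20
[48] read 'b'  n20⇒n21  → match P5@[45:48]
[49] read 'd'  n21⇒n7 ·f
[50] read 'b'  n7⇒n8
[51] read 'd'  n8⇒n7 ·f
[52] read 'd'  n7⇒n17 ·f
[53] read 'b'  n17⇒n18  → match P4@[50:53],P6@[51:53]

All matches (sorted): [[3,1],[8,4],[8,6],[9,0],[13,6],[14,0],[16,0],[18,5],[20,0],[21,0],[23,0],[25,5],[29,0],[30,0],[32,0],[35,6],[37,0],[42,1],[46,0],[48,5],[53,4],[53,6]]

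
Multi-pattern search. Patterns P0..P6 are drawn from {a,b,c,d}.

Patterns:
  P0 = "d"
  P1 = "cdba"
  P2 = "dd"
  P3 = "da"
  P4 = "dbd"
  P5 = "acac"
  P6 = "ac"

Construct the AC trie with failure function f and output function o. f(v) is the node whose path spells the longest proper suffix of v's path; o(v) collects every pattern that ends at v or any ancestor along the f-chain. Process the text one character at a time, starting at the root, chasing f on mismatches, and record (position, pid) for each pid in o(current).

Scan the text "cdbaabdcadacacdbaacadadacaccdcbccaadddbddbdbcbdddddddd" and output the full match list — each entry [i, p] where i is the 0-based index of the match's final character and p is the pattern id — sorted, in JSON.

Build automaton:
Trie (insert patterns):
  n0 'ε': a→10 c→2 d→1
  n1 'd': a→7 b→8 d→6  [P0 ends]
  n2 'c': d→3
  n3 'cd': b→4
  n4 'cdb': a→5
  n5 'cdba': ·  [P1 ends]
  n6 'dd': ·  [P2 ends]
  n7 'da': ·  [P3 ends]
  n8 'db': d→9
  n9 'dbd': ·  [P4 ends]
  n10 'a': c→11
  n11 'ac': a→12  [P6 ends]
  n12 'aca': c→13
  n13 'acac': ·  [P5 ends]

BFS fail/out derivation:
  fail(1) 'd': from fail(0)=0 chase 'd': 0 ⇒ 0;  out={0}∪out(0)={0}
  fail(2) 'c': from fail(0)=0 chase 'c': 0 ⇒ 0;  out=∅∪out(0)=∅
  fail(10) 'a': from fail(0)=0 chase 'a': 0 ⇒ 0;  out=∅∪out(0)=∅
  fail(3) 'cd': from fail(2)=0 chase 'd': 0 ⇒ 1;  out=∅∪out(1)={0}
  fail(6) 'dd': from fail(1)=0 chase 'd': 0 ⇒ 1;  out={2}∪out(1)={0,2}
  fail(7) 'da': from fail(1)=0 chase 'a': 0 ⇒ 10;  out={3}∪out(10)={3}
  fail(8) 'db': from fail(1)=0 chase 'b': 0 ⇒ 0;  out=∅∪out(0)=∅
  fail(11) 'ac': from fail(10)=0 chase 'c': 0 ⇒ 2;  out={6}∪out(2)={6}
  fail(4) 'cdb': from fail(3)=1 chase 'b': 1 ⇒ 8;  out=∅∪out(8)=∅
  fail(9) 'dbd': from fail(8)=0 chase 'd': 0 ⇒ 1;  out={4}∪out(1)={0,4}
  fail(12) 'aca': from fail(11)=2 chase 'a': 2→0 ⇒ 10;  out=∅∪out(10)=∅
  fail(5) 'cdba': from fail(4)=8 chase 'a': 8→0 ⇒ 10;  out={1}∪out(10)={1}
  fail(13) 'acac': from fail(12)=10 chase 'c': 10 ⇒ 11;  out={5}∪out(11)={5,6}

Text stream:
i=0 'c': node 0→2
i=1 'd': node 2→3  ** P0@[1:1]
i=2 'b': node 3→4
i=3 'a': node 4→5  ** P1@[0:3]
i=4 'a': node 5→10 (via fail)
i=5 'b': node 10→0 (via fail)
i=6 'd': node 0→1  ** P0@[6:6]
i=7 'c': node 1→2 (via fail)
i=8 'a': node 2→10 (via fail)
i=9 'd': node 10→1 (via fail)  ** P0@[9:9]
i=10 'a': node 1→7  ** P3@[9:10]
i=11 'c': node 7→11 (via fail)  ** P6@[10:11]
i=12 'a': node 11→12
i=13 'c': node 12→13  ** P5@[10:13],P6@[12:13]
i=14 'd': node 13→3 (via fail)  ** P0@[14:14]
i=15 'b': node 3→4
i=16 'a': node 4→5  ** P1@[13:16]
i=17 'a': node 5→10 (via fail)
i=18 'c': node 10→11  ** P6@[17:18]
i=19 'a': node 11→12
i=20 'd': node 12→1 (via fail)  ** P0@[20:20]
i=21 'a': node 1→7  ** P3@[20:21]
i=22 'd': node 7→1 (via fail)  ** P0@[22:22]
i=23 'a': node 1→7  ** P3@[22:23]
i=24 'c': node 7→11 (via fail)  ** P6@[23:24]
i=25 'a': node 11→12
i=26 'c': node 12→13  ** P5@[23:26],P6@[25:26]
i=27 'c': node 13→2 (via fail)
i=28 'd': node 2→3  ** P0@[28:28]
i=29 'c': node 3→2 (via fail)
i=30 'b': node 2→0 (via fail)
i=31 'c': node 0→2
i=32 'c': node 2→2 (via fail)
i=33 'a': node 2→10 (via fail)
i=34 'a': node 10→10 (via fail)
i=35 'd': node 10→1 (via fail)  ** P0@[35:35]
i=36 'd': node 1→6  ** P0@[36:36],P2@[35:36]
i=37 'd': node 6→6 (via fail)  ** P0@[37:37],P2@[36:37]
i=38 'b': node 6→8 (via fail)
i=39 'd': node 8→9  ** P0@[39:39],P4@[37:39]
i=40 'd': node 9→6 (via fail)  ** P0@[40:40],P2@[39:40]
i=41 'b': node 6→8 (via fail)
i=42 'd': node 8→9  ** P0@[42:42],P4@[40:42]
i=43 'b': node 9→8 (via fail)
i=44 'c': node 8→2 (via fail)
i=45 'b': node 2→0 (via fail)
i=46 'd': node 0→1  ** P0@[46:46]
i=47 'd': node 1→6  ** P0@[47:47],P2@[46:47]
i=48 'd': node 6→6 (via fail)  ** P0@[48:48],P2@[47:48]
i=49 'd': node 6→6 (via fail)  ** P0@[49:49],P2@[48:49]
i=50 'd': node 6→6 (via fail)  ** P0@[50:50],P2@[49:50]
i=51 'd': node 6→6 (via fail)  ** P0@[51:51],P2@[50:51]
i=52 'd': node 6→6 (via fail)  ** P0@[52:52],P2@[51:52]
i=53 'd': node 6→6 (via fail)  ** P0@[53:53],P2@[52:53]

Result: [[1,0],[3,1],[6,0],[9,0],[10,3],[11,6],[13,5],[13,6],[14,0],[16,1],[18,6],[20,0],[21,3],[22,0],[23,3],[24,6],[26,5],[26,6],[28,0],[35,0],[36,0],[36,2],[37,0],[37,2],[39,0],[39,4],[40,0],[40,2],[42,0],[42,4],[46,0],[47,0],[47,2],[48,0],[48,2],[49,0],[49,2],[50,0],[50,2],[51,0],[51,2],[52,0],[52,2],[53,0],[53,2]]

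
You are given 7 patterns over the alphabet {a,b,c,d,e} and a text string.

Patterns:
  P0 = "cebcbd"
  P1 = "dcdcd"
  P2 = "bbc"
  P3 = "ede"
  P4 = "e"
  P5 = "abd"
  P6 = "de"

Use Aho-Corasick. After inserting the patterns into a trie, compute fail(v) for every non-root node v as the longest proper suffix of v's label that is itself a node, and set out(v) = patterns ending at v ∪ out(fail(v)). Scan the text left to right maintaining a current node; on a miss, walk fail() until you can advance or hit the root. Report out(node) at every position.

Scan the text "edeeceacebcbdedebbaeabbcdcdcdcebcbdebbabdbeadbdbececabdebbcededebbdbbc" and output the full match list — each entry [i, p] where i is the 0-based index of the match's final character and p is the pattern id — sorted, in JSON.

Build automaton:
Trie (insert patterns):
  0='ε' goto a→18 b→12 c→1 d→7 e→15
  1='c' goto e→2
  2='ce' goto b→3
  3='ceb' goto c→4
  4='cebc' goto b→5
  5='cebcb' goto d→6
  6='cebcbd' goto ·  ←P0
  7='d' goto c→8 e→21
  8='dc' goto d→9
  9='dcd' goto c→10
  10='dcdc' goto d→11
  11='dcdcd' goto ·  ←P1
  12='b' goto b→13
  13='bb' goto c→14
  14='bbc' goto ·  ←P2
  15='e' goto d→16  ←P4
  16='ed' goto e→17
  17='ede' goto ·  ←P3
  18='a' goto b→19
  19='ab' goto d→20
  20='abd' goto ·  ←P5
  21='de' goto ·  ←P6

BFS fail/out derivation:
  n1('c'): parent n0 fail=0; on 'c' 0 → fail=0;  out ∅∪∅=∅
  n7('d'): parent n0 fail=0; on 'd' 0 → fail=0;  out ∅∪∅=∅
  n12('b'): parent n0 fail=0; on 'b' 0 → fail=0;  out ∅∪∅=∅
  n15('e'): parent n0 fail=0; on 'e' 0 → fail=0;  out {4}∪∅={4}
  n18('a'): parent n0 fail=0; on 'a' 0 → fail=0;  out ∅∪∅=∅
  n2('ce'): parent n1 fail=0; on 'e' 0 → fail=15;  out ∅∪{4}={4}
  n8('dc'): parent n7 fail=0; on 'c' 0 → fail=1;  out ∅∪∅=∅
  n13('bb'): parent n12 fail=0; on 'b' 0 → fail=12;  out ∅∪∅=∅
  n16('ed'): parent n15 fail=0; on 'd' 0 → fail=7;  out ∅∪∅=∅
  n19('ab'): parent n18 fail=0; on 'b' 0 → fail=12;  out ∅∪∅=∅
  n21('de'): parent n7 fail=0; on 'e' 0 → fail=15;  out {6}∪{4}={4,6}
  n3('ceb'): parent n2 fail=15; on 'b' 15→0 → fail=12;  out ∅∪∅=∅
  n9('dcd'): parent n8 fail=1; on 'd' 1→0 → fail=7;  out ∅∪∅=∅
  n14('bbc'): parent n13 fail=12; on 'c' 12→0 → fail=1;  out {2}∪∅={2}
  n17('ede'): parent n16 fail=7; on 'e' 7 → fail=21;  out {3}∪{4,6}={3,4,6}
  n20('abd'): parent n19 fail=12; on 'd' 12→0 → fail=7;  out {5}∪∅={5}
  n4('cebc'): parent n3 fail=12; on 'c' 12→0 → fail=1;  out ∅∪∅=∅
  n10('dcdc'): parent n9 fail=7; on 'c' 7 → fail=8;  out ∅∪∅=∅
  n5('cebcb'): parent n4 fail=1; on 'b' 1→0 → fail=12;  out ∅∪∅=∅
  n11('dcdcd'): parent n10 fail=8; on 'd' 8 → fail=9;  out {1}∪∅={1}
  n6('cebcbd'): parent n5 fail=12; on 'd' 12→0 → fail=7;  out {0}∪∅={0}

Scan:
i=0 'e': node 0→15  ** P4@[0:0]
i=1 'd': node 15→16
i=2 'e': node 16→17  ** P3@[0:2],P4@[2:2],P6@[1:2]
i=3 'e': node 17→15 (via fail)  ** P4@[3:3]
i=4 'c': node 15→1 (via fail)
i=5 'e': node 1→2  ** P4@[5:5]
i=6 'a': node 2→18 (via fail)
i=7 'c': node 18→1 (via fail)
i=8 'e': node 1→2  ** P4@[8:8]
i=9 'b': node 2→3
i=10 'c': node 3→4
i=11 'b': node 4→5
i=12 'd': node 5→6  ** P0@[7:12]
i=13 'e': node 6→21 (via fail)  ** P4@[13:13],P6@[12:13]
i=14 'd': node 21→16 (via fail)
i=15 'e': node 16→17  ** P3@[13:15],P4@[15:15],P6@[14:15]
i=16 'b': node 17→12 (via fail)
i=17 'b': node 12→13
i=18 'a': node 13→18 (via fail)
i=19 'e': node 18→15 (via fail)  ** P4@[19:19]
i=20 'a': node 15→18 (via fail)
i=21 'b': node 18→19
i=22 'b': node 19→13 (via fail)
i=23 'c': node 13→14  ** P2@[21:23]
i=24 'd': node 14→7 (via fail)
i=25 'c': node 7→8
i=26 'd': node 8→9
i=27 'c': node 9→10
i=28 'd': node 10→11  ** P1@[24:28]
i=29 'c': node 11→10 (via fail)
i=30 'e': node 10→2 (via fail)  ** P4@[30:30]
i=31 'b': node 2→3
i=32 'c': node 3→4
i=33 'b': node 4→5
i=34 'd': node 5→6  ** P0@[29:34]
i=35 'e': node 6→21 (via fail)  ** P4@[35:35],P6@[34:35]
i=36 'b': node 21→12 (via fail)
i=37 'b': node 12→13
i=38 'a': node 13→18 (via fail)
i=39 'b': node 18→19
i=40 'd': node 19→20  ** P5@[38:40]
i=41 'b': node 20→12 (via fail)
i=42 'e': node 12→15 (via fail)  ** P4@[42:42]
i=43 'a': node 15→18 (via fail)
i=44 'd': node 18→7 (via fail)
i=45 'b': node 7→12 (via fail)
i=46 'd': node 12→7 (via fail)
i=47 'b': node 7→12 (via fail)
i=48 'e': node 12→15 (via fail)  ** P4@[48:48]
i=49 'c': node 15→1 (via fail)
i=50 'e': node 1→2  ** P4@[50:50]
i=51 'c': node 2→1 (via fail)
i=52 'a': node 1→18 (via fail)
i=53 'b': node 18→19
i=54 'd': node 19→20  ** P5@[52:54]
i=55 'e': node 20→21 (via fail)  ** P4@[55:55],P6@[54:55]
i=56 'b': node 21→12 (via fail)
i=57 'b': node 12→13
i=58 'c': node 13→14  ** P2@[56:58]
i=59 'e': node 14→2 (via fail)  ** P4@[59:59]
i=60 'd': node 2→16 (via fail)
i=61 'e': node 16→17  ** P3@[59:61],P4@[61:61],P6@[60:61]
i=62 'd': node 17→16 (via fail)
i=63 'e': node 16→17  ** P3@[61:63],P4@[63:63],P6@[62:63]
i=64 'b': node 17→12 (via fail)
i=65 'b': node 12→13
i=66 'd': node 13→7 (via fail)
i=67 'b': node 7→12 (via fail)
i=68 'b': node 12→13
i=69 'c': node 13→14  ** P2@[67:69]

Result: [[0,4],[2,3],[2,4],[2,6],[3,4],[5,4],[8,4],[12,0],[13,4],[13,6],[15,3],[15,4],[15,6],[19,4],[23,2],[28,1],[30,4],[34,0],[35,4],[35,6],[40,5],[42,4],[48,4],[50,4],[54,5],[55,4],[55,6],[58,2],[59,4],[61,3],[61,4],[61,6],[63,3],[63,4],[63,6],[69,2]]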